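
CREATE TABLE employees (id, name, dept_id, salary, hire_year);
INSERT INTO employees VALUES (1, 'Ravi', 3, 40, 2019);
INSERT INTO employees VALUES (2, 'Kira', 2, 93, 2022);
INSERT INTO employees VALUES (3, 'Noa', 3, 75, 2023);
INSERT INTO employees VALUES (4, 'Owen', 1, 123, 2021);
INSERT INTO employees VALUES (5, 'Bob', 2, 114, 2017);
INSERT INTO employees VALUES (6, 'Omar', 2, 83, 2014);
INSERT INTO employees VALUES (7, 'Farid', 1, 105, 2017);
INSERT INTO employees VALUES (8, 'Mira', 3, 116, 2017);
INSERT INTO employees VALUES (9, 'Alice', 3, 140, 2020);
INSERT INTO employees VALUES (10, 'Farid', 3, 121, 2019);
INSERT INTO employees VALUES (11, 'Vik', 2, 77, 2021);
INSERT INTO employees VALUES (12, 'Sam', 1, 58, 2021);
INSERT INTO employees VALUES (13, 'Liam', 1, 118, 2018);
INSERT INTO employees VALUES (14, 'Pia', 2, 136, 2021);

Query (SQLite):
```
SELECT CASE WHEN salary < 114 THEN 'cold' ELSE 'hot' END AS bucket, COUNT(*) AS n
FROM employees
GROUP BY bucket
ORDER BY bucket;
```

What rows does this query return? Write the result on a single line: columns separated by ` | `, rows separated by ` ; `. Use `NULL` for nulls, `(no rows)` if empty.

cold | 7 ; hot | 7

Bucket rows by salary < 114 → 'cold' else 'hot'; count each bucket.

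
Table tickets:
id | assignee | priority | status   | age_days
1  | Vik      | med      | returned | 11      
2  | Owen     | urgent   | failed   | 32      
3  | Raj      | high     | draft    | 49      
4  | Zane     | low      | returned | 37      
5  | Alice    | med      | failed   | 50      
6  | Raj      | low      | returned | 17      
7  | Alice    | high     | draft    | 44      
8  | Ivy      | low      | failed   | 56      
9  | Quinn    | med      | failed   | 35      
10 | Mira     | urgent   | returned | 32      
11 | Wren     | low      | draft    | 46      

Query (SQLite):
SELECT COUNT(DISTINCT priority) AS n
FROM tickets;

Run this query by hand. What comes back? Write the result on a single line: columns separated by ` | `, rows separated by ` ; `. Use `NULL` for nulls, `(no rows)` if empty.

4

Count distinct non-NULL priority values.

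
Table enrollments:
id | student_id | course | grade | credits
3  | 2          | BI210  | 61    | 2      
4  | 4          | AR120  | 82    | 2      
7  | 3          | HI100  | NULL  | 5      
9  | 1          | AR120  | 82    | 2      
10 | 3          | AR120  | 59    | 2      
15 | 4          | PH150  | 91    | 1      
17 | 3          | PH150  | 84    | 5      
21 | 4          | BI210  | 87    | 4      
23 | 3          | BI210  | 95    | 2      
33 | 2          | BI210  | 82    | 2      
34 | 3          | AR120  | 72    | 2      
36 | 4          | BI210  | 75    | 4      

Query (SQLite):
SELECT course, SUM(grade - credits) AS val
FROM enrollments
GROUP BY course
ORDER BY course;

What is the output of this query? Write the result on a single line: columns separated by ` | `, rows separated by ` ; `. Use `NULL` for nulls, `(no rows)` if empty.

AR120 | 287 ; BI210 | 386 ; HI100 | NULL ; PH150 | 169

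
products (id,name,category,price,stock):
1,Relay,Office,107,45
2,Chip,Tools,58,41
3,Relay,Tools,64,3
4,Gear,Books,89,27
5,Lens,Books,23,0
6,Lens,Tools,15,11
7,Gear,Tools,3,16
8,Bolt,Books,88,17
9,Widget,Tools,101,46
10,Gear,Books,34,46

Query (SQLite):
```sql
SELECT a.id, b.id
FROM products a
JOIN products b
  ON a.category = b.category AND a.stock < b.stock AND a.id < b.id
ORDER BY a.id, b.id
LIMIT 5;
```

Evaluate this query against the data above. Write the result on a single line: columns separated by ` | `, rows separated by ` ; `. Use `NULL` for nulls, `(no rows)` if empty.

Pairs (a,b) with same category, a.stock < b.stock, a.id < b.id.
category groups: Books:{4,5,8,10} Office:{1} Tools:{2,3,6,7,9}
Ordered by (a.id, b.id); first 5.

2 | 9 ; 3 | 6 ; 3 | 7 ; 3 | 9 ; 4 | 10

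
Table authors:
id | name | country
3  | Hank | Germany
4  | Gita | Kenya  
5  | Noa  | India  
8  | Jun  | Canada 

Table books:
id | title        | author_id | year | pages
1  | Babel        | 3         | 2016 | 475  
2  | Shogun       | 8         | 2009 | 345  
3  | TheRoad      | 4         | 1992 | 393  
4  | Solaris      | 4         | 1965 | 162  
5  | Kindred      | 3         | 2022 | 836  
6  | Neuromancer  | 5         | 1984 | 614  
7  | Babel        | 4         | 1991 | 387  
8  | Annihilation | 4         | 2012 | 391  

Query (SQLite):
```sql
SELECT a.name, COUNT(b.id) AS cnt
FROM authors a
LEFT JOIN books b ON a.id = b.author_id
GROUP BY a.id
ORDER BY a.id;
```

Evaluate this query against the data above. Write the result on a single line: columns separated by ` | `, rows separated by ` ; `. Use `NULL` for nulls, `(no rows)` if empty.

Hank | 2 ; Gita | 4 ; Noa | 1 ; Jun | 1

LEFT JOIN keeps every authors row; unmatched ones get NULL for books columns.
Group by authors.id and compute COUNT(b.id). COUNT(col) of an all-NULL group is 0.
  3: ids {1, 5} → COUNT(b.id)=2
  4: ids {3, 4, 7, 8} → COUNT(b.id)=4
  5: ids {6} → COUNT(b.id)=1
  8: ids {2} → COUNT(b.id)=1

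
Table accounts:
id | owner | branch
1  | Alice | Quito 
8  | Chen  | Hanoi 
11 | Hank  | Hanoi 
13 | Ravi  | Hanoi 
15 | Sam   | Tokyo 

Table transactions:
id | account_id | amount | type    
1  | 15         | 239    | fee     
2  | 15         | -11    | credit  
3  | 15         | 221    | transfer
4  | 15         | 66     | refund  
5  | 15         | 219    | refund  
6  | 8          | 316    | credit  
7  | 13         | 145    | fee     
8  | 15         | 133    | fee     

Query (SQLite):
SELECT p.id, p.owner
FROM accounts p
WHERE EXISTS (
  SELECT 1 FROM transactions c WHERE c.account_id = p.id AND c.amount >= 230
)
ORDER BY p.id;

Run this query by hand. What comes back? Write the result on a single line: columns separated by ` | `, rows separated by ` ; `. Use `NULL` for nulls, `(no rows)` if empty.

8 | Chen ; 15 | Sam

For each accounts row, check whether any transactions with matching account_id has amount >= 230.
Keep rows where that is true.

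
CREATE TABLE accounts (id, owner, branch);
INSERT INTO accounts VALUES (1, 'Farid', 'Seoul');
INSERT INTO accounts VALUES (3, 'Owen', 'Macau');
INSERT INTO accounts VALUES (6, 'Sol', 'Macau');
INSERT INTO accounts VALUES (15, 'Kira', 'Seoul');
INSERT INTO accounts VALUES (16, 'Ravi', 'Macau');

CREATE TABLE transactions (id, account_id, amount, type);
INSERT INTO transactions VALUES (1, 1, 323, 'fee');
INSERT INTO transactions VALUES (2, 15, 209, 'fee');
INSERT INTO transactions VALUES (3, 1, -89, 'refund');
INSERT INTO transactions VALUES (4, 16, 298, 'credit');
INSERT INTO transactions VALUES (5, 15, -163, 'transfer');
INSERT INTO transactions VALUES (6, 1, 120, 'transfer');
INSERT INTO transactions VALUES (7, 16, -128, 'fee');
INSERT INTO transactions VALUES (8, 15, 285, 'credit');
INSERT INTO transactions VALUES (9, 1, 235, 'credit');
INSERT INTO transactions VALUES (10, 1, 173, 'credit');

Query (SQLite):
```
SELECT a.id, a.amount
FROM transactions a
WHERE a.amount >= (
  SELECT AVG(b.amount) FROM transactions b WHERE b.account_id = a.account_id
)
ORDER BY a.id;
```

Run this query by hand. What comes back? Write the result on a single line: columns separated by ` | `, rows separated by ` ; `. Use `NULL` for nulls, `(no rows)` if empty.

For each transactions row a, compute AVG(amount) over rows sharing a.account_id.
Keep row a if a.amount >= that per-group AVG.
  account_id=1: AVG(amount) = 152.4
  account_id=15: AVG(amount) = 110.333333
  account_id=16: AVG(amount) = 85.0

1 | 323 ; 2 | 209 ; 4 | 298 ; 8 | 285 ; 9 | 235 ; 10 | 173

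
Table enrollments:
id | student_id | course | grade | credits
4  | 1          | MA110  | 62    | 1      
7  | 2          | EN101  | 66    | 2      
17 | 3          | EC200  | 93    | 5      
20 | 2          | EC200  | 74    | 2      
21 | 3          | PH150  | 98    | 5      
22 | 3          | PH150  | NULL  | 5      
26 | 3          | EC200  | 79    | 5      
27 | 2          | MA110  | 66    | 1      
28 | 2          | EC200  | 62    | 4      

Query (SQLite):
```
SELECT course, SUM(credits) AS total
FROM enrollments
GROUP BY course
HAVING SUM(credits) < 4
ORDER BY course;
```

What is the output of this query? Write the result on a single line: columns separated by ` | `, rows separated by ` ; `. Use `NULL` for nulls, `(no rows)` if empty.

Partition enrollments by course; compute SUM(credits) within each group.
HAVING: keep groups where SUM(credits) < 4.
  EC200: ids {17, 20, 26, 28} → SUM(credits)=16
  EN101: ids {7} → SUM(credits)=2
  MA110: ids {4, 27} → SUM(credits)=2
  PH150: ids {21, 22} → SUM(credits)=10

EN101 | 2 ; MA110 | 2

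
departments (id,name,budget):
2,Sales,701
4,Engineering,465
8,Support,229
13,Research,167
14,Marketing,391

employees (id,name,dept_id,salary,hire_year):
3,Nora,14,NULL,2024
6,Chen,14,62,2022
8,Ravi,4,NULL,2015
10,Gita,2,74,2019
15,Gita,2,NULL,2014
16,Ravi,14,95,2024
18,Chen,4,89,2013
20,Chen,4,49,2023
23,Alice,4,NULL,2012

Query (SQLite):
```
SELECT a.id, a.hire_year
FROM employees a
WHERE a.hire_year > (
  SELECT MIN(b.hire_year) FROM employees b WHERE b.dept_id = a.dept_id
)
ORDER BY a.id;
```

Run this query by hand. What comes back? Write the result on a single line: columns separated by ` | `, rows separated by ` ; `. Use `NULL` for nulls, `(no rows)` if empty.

3 | 2024 ; 8 | 2015 ; 10 | 2019 ; 16 | 2024 ; 18 | 2013 ; 20 | 2023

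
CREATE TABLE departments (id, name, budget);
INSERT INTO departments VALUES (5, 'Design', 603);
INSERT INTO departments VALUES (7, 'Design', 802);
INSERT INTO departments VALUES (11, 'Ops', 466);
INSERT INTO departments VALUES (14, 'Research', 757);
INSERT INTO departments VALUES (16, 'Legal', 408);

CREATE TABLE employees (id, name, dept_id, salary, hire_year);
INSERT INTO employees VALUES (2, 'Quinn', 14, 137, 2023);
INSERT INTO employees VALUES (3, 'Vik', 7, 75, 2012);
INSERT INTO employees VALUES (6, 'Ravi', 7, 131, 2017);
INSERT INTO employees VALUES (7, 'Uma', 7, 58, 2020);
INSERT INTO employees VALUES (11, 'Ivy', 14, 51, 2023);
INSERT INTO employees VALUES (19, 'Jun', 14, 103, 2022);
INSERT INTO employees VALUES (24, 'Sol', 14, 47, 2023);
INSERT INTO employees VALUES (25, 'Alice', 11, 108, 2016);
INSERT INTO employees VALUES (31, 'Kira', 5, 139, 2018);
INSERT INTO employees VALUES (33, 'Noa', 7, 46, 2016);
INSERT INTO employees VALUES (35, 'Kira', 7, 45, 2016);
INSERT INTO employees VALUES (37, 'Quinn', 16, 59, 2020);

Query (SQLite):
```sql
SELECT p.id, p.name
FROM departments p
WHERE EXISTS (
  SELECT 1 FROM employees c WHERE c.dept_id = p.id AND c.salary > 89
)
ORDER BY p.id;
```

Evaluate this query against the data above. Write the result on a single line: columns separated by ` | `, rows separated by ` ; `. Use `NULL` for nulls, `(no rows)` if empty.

For each departments row, check whether any employees with matching dept_id has salary > 89.
Keep rows where that is true.

5 | Design ; 7 | Design ; 11 | Ops ; 14 | Research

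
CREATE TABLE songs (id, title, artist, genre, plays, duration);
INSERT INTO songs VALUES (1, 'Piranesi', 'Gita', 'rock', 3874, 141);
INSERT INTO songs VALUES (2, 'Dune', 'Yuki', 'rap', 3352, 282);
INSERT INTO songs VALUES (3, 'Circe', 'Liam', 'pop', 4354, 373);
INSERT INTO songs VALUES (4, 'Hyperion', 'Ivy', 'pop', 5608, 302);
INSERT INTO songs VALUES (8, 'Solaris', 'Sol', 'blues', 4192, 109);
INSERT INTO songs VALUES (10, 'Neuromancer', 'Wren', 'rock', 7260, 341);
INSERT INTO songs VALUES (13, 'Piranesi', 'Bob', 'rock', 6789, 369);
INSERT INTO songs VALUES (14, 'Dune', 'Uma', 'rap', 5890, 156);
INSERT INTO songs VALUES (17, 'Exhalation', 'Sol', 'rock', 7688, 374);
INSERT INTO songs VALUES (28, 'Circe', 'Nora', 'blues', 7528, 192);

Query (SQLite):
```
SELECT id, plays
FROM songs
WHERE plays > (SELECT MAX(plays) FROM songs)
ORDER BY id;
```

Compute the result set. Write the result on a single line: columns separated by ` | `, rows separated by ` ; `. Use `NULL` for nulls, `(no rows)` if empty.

(no rows)

Scalar subquery: MAX(plays) over all songs rows = 7688.
Keep rows where plays > that value.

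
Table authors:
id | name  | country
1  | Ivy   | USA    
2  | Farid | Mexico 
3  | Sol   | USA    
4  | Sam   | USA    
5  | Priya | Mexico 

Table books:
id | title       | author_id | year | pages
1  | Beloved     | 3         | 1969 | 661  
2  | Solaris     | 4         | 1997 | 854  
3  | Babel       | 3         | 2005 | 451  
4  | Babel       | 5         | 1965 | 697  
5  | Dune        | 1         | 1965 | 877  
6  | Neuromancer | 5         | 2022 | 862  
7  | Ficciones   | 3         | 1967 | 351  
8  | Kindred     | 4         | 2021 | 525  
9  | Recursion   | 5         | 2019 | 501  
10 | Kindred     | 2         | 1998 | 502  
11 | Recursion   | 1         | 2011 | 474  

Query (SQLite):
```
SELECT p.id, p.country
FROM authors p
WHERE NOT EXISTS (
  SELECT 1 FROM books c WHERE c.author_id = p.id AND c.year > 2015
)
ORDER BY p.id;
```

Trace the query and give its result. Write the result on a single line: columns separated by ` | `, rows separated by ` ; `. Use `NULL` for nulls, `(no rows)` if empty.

1 | USA ; 2 | Mexico ; 3 | USA

For each authors row, check whether any books with matching author_id has year > 2015.
Keep rows where that is false.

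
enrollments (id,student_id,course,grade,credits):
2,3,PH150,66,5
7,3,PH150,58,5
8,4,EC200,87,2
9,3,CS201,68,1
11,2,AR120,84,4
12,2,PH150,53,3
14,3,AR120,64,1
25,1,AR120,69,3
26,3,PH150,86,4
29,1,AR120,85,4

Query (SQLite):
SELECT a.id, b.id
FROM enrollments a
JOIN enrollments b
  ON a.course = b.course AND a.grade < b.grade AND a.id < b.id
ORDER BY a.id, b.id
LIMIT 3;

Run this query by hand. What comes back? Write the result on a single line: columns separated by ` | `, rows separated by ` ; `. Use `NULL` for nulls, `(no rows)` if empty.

Pairs (a,b) with same course, a.grade < b.grade, a.id < b.id.
course groups: AR120:{11,14,25,29} CS201:{9} EC200:{8} PH150:{2,7,12,26}
Ordered by (a.id, b.id); first 3.

2 | 26 ; 7 | 26 ; 11 | 29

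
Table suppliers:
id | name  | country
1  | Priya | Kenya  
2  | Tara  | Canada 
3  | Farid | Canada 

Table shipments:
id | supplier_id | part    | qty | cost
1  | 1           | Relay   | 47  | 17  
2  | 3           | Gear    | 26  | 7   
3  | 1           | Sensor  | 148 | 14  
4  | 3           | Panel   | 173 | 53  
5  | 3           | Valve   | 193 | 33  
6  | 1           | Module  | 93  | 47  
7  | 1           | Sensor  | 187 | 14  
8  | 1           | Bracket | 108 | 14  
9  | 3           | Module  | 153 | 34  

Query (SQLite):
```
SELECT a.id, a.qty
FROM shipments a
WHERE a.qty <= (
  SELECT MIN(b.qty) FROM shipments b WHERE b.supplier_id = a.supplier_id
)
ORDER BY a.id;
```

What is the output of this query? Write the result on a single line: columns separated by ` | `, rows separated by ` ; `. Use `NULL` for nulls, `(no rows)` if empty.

For each shipments row a, compute MIN(qty) over rows sharing a.supplier_id.
Keep row a if a.qty <= that per-group MIN.
  supplier_id=1: MIN(qty) = 47
  supplier_id=3: MIN(qty) = 26

1 | 47 ; 2 | 26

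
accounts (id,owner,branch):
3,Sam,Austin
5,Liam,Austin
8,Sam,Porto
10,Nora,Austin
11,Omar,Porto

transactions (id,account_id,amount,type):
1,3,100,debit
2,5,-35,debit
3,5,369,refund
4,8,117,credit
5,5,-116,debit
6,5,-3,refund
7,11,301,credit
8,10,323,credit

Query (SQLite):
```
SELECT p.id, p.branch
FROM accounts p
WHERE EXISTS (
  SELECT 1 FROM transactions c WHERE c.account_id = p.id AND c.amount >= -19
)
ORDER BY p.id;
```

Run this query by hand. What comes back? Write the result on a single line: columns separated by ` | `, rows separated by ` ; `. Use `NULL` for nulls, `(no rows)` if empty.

For each accounts row, check whether any transactions with matching account_id has amount >= -19.
Keep rows where that is true.

3 | Austin ; 5 | Austin ; 8 | Porto ; 10 | Austin ; 11 | Porto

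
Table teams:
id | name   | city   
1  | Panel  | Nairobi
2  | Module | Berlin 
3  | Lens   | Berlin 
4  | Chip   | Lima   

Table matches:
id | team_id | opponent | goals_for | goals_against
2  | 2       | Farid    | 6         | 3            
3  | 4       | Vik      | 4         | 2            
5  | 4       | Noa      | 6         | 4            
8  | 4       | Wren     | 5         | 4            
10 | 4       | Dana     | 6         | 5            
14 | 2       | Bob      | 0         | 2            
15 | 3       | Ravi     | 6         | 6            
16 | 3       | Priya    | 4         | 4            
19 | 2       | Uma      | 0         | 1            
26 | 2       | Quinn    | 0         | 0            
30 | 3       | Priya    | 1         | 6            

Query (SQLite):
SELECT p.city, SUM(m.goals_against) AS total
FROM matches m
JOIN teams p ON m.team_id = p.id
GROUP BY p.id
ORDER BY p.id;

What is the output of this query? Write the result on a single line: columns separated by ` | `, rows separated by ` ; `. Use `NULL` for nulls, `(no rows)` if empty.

Join each matches row to its teams via team_id.
Group joined rows by teams.id; compute SUM(m.goals_against) per group.
  2: ids {2, 14, 19, 26} → SUM(m.goals_against)=6
  3: ids {15, 16, 30} → SUM(m.goals_against)=16
  4: ids {3, 5, 8, 10} → SUM(m.goals_against)=15

Berlin | 6 ; Berlin | 16 ; Lima | 15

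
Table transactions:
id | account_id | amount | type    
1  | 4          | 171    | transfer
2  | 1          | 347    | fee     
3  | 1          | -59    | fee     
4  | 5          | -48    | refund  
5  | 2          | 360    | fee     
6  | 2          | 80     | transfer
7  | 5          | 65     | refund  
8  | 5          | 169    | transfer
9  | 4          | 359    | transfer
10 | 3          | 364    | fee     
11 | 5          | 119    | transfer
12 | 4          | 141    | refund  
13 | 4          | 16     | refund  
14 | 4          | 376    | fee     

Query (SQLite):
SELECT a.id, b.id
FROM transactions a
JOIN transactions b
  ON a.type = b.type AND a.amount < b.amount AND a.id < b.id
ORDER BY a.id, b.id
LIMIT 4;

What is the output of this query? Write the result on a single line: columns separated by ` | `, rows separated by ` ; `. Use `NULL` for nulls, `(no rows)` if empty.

1 | 9 ; 2 | 5 ; 2 | 10 ; 2 | 14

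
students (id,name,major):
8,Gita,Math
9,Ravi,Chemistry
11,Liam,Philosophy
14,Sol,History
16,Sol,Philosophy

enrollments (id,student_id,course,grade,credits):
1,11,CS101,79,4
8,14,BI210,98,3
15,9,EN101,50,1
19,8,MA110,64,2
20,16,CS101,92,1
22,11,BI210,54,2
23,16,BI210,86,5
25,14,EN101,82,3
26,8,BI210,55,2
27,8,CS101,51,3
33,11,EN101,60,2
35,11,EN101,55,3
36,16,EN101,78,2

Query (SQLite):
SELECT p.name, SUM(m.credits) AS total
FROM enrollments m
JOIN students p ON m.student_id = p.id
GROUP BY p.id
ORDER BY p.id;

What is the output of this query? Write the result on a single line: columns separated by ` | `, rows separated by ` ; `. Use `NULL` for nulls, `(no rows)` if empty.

Join each enrollments row to its students via student_id.
Group joined rows by students.id; compute SUM(m.credits) per group.
  8: ids {19, 26, 27} → SUM(m.credits)=7
  9: ids {15} → SUM(m.credits)=1
  11: ids {1, 22, 33, 35} → SUM(m.credits)=11
  14: ids {8, 25} → SUM(m.credits)=6
  16: ids {20, 23, 36} → SUM(m.credits)=8

Gita | 7 ; Ravi | 1 ; Liam | 11 ; Sol | 6 ; Sol | 8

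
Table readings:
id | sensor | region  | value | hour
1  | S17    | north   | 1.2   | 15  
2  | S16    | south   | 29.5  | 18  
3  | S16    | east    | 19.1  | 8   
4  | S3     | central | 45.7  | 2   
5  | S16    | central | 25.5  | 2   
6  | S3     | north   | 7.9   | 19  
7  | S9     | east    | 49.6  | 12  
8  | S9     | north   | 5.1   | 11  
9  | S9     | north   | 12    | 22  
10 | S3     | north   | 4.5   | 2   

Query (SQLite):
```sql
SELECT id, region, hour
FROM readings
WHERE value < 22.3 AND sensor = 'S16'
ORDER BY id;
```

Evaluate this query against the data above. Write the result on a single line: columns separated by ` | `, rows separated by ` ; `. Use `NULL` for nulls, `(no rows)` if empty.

value < 22.3: ids {1, 3, 6, 8, 9, 10}
sensor = 'S16': ids {2, 3, 5}
Combine with AND.

3 | east | 8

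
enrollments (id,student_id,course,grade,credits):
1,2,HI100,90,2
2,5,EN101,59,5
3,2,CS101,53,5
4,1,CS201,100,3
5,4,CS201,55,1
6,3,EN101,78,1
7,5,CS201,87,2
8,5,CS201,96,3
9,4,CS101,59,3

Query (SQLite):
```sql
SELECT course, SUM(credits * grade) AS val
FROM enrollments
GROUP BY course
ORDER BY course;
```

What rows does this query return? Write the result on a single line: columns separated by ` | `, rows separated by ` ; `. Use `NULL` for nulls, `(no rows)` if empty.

CS101 | 442 ; CS201 | 817 ; EN101 | 373 ; HI100 | 180

For each row compute credits * grade.
Group by course; take SUM of the expression per group.
  CS101: ids {3, 9} → SUM(credits * grade)=442
  CS201: ids {4, 5, 7, 8} → SUM(credits * grade)=817
  EN101: ids {2, 6} → SUM(credits * grade)=373
  HI100: ids {1} → SUM(credits * grade)=180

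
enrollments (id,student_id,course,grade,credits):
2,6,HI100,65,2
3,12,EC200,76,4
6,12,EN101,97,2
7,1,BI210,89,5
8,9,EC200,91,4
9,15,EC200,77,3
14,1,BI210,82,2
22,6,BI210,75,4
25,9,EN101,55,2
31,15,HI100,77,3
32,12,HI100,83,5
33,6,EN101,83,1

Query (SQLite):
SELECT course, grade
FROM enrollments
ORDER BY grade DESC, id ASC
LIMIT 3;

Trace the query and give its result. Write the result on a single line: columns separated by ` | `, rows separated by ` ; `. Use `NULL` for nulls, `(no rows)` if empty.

EN101 | 97 ; EC200 | 91 ; BI210 | 89

Sort by grade desc, tiebreak id asc: (97, id=6), (91, id=8), (89, id=7), (83, id=32), (83, id=33), (82, id=14) …. Take first 3.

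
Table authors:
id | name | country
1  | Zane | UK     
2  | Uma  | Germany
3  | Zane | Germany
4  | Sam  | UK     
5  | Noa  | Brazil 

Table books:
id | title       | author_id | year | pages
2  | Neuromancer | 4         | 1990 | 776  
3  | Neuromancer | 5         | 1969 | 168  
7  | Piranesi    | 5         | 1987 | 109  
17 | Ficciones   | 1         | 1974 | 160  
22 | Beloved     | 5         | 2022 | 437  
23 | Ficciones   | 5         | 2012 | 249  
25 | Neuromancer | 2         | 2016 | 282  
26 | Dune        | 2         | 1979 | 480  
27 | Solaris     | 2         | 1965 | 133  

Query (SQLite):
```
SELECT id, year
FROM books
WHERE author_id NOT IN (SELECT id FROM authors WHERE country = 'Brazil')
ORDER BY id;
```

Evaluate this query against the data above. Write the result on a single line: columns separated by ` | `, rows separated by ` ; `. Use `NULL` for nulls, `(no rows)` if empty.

Inner query: authors.id where country = 'Brazil'.
Outer: keep books rows whose author_id is not in that set.
Inner query → {5}

2 | 1990 ; 17 | 1974 ; 25 | 2016 ; 26 | 1979 ; 27 | 1965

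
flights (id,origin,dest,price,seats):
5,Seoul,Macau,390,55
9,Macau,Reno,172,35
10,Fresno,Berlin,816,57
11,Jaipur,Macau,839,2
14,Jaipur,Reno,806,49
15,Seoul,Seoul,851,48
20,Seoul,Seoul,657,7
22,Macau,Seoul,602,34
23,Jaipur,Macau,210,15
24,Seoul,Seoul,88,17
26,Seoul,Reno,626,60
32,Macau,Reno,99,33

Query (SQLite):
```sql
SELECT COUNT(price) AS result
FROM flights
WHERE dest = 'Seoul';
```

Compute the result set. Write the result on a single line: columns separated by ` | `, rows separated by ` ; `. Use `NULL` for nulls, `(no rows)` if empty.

Rows where dest='Seoul' → price values: [851, 657, 602, 88].
COUNT(price) counts non-NULL values → 4.

4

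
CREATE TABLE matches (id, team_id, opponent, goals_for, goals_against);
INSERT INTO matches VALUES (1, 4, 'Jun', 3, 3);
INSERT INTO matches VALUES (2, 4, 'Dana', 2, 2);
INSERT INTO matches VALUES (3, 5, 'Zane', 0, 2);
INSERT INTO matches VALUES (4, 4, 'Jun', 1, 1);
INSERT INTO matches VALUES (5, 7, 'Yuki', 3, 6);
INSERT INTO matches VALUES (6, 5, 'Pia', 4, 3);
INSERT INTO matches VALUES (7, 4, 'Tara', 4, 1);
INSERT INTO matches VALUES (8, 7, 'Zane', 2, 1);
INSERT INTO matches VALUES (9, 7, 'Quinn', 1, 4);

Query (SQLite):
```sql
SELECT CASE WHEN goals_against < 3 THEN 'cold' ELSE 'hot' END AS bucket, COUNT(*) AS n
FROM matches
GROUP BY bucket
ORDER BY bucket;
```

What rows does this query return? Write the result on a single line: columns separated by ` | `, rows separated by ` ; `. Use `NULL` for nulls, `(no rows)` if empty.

cold | 5 ; hot | 4

Bucket rows by goals_against < 3 → 'cold' else 'hot'; count each bucket.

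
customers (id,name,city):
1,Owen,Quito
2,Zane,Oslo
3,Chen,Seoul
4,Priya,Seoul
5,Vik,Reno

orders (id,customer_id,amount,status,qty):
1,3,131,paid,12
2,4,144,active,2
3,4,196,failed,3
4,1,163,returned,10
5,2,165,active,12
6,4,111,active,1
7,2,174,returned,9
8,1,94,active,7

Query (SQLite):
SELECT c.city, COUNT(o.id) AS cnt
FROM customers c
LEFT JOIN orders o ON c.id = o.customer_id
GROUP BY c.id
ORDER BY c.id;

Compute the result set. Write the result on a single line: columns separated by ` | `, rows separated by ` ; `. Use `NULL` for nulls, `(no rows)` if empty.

Quito | 2 ; Oslo | 2 ; Seoul | 1 ; Seoul | 3 ; Reno | 0

LEFT JOIN keeps every customers row; unmatched ones get NULL for orders columns.
Group by customers.id and compute COUNT(o.id). COUNT(col) of an all-NULL group is 0.
  1: ids {4, 8} → COUNT(o.id)=2
  2: ids {5, 7} → COUNT(o.id)=2
  3: ids {1} → COUNT(o.id)=1
  4: ids {2, 3, 6} → COUNT(o.id)=3
  5: ids {—} → COUNT(o.id)=0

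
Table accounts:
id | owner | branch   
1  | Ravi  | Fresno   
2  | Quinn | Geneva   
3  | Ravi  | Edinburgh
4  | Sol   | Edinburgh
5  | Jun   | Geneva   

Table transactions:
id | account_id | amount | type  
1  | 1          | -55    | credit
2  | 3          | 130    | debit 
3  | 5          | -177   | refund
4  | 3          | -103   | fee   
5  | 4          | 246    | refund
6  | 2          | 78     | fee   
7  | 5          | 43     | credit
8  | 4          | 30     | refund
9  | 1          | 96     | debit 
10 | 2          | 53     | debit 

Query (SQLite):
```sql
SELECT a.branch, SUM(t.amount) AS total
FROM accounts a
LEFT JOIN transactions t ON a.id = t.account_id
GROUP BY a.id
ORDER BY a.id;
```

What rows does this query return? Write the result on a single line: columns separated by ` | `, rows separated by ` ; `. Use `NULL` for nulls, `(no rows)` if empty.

LEFT JOIN keeps every accounts row; unmatched ones get NULL for transactions columns.
Group by accounts.id and compute SUM(t.amount). SUM over an all-NULL group is NULL.
  1: ids {1, 9} → SUM(t.amount)=41
  2: ids {6, 10} → SUM(t.amount)=131
  3: ids {2, 4} → SUM(t.amount)=27
  4: ids {5, 8} → SUM(t.amount)=276
  5: ids {3, 7} → SUM(t.amount)=-134

Fresno | 41 ; Geneva | 131 ; Edinburgh | 27 ; Edinburgh | 276 ; Geneva | -134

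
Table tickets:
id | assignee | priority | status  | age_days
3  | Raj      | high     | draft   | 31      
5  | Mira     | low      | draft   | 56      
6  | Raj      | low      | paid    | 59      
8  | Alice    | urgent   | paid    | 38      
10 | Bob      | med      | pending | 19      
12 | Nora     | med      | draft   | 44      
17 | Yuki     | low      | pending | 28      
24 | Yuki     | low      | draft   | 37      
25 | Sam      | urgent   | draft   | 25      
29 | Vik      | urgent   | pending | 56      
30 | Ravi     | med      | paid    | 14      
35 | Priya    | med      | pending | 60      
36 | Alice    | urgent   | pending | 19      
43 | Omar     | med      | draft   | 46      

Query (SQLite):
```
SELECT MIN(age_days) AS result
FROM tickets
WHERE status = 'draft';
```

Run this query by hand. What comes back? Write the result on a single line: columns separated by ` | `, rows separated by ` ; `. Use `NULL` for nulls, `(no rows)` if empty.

Rows where status='draft' → age_days values: [31, 56, 44, 37, 25, 46].
MIN of non-NULL values = 25.

25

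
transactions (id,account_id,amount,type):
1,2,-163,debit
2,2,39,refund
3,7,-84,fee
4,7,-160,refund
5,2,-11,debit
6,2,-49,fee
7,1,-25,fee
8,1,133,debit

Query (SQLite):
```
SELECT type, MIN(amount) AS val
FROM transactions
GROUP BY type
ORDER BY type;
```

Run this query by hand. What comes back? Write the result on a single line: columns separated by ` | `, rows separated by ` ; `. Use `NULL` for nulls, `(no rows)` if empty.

Partition transactions by type; compute MIN(amount) within each group.
  debit: ids {1, 5, 8} → MIN(amount)=-163
  fee: ids {3, 6, 7} → MIN(amount)=-84
  refund: ids {2, 4} → MIN(amount)=-160

debit | -163 ; fee | -84 ; refund | -160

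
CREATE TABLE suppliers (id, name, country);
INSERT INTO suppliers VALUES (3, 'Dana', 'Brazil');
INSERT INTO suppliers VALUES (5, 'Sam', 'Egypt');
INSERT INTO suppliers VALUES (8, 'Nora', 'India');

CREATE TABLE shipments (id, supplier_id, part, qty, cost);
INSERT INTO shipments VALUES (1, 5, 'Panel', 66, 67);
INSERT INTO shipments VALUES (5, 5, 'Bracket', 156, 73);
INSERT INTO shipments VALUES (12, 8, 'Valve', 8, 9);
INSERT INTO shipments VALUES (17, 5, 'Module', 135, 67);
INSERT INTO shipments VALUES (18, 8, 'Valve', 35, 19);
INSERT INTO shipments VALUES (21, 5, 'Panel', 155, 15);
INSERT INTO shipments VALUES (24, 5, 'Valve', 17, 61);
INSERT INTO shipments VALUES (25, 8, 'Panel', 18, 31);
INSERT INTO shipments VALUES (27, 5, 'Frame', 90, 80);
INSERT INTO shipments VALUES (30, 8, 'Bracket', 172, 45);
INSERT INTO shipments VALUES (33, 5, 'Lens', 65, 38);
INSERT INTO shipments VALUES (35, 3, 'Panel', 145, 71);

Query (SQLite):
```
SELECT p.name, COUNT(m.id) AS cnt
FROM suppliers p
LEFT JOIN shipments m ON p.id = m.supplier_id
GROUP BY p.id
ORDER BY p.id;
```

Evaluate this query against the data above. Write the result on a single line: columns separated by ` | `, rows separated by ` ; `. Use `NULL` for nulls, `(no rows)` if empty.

Dana | 1 ; Sam | 7 ; Nora | 4

LEFT JOIN keeps every suppliers row; unmatched ones get NULL for shipments columns.
Group by suppliers.id and compute COUNT(m.id). COUNT(col) of an all-NULL group is 0.
  3: ids {35} → COUNT(m.id)=1
  5: ids {1, 5, 17, 21, 24, 27, 33} → COUNT(m.id)=7
  8: ids {12, 18, 25, 30} → COUNT(m.id)=4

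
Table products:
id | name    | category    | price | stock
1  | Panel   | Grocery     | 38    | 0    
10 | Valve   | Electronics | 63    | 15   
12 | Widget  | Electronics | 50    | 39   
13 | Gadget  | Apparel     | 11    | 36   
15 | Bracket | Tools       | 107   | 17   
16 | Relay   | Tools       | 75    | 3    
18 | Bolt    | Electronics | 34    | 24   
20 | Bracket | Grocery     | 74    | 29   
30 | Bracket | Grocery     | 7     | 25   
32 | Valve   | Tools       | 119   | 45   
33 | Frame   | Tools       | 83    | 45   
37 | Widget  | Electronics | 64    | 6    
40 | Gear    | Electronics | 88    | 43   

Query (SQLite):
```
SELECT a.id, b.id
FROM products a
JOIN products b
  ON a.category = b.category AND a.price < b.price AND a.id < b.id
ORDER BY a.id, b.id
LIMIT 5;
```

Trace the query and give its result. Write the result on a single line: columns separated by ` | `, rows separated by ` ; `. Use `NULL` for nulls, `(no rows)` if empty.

1 | 20 ; 10 | 37 ; 10 | 40 ; 12 | 37 ; 12 | 40

Pairs (a,b) with same category, a.price < b.price, a.id < b.id.
category groups: Apparel:{13} Electronics:{10,12,18,37,40} Grocery:{1,20,30} Tools:{15,16,32,33}
Ordered by (a.id, b.id); first 5.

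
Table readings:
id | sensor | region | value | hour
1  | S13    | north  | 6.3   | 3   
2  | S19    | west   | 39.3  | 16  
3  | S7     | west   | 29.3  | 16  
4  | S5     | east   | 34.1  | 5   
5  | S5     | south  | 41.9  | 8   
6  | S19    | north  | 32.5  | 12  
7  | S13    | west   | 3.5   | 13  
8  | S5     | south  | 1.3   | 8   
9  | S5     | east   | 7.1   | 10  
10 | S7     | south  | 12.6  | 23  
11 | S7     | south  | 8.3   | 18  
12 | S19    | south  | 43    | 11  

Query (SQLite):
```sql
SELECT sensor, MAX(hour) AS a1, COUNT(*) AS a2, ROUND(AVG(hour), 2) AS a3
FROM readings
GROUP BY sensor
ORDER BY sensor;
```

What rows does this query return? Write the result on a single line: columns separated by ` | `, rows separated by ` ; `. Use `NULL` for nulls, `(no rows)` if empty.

S13 | 13 | 2 | 8 ; S19 | 16 | 3 | 13 ; S5 | 10 | 4 | 7.75 ; S7 | 23 | 3 | 19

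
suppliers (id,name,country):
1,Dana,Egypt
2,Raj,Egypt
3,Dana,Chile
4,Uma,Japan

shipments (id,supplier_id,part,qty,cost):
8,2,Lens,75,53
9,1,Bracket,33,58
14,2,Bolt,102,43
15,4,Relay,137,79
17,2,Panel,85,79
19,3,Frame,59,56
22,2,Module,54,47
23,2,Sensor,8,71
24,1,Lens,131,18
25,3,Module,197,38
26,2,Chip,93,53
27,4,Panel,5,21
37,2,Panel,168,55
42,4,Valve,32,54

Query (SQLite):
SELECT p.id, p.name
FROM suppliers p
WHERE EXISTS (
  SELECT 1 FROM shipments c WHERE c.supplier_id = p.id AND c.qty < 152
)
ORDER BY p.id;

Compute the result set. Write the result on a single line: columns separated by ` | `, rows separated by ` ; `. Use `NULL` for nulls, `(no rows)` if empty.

1 | Dana ; 2 | Raj ; 3 | Dana ; 4 | Uma

For each suppliers row, check whether any shipments with matching supplier_id has qty < 152.
Keep rows where that is true.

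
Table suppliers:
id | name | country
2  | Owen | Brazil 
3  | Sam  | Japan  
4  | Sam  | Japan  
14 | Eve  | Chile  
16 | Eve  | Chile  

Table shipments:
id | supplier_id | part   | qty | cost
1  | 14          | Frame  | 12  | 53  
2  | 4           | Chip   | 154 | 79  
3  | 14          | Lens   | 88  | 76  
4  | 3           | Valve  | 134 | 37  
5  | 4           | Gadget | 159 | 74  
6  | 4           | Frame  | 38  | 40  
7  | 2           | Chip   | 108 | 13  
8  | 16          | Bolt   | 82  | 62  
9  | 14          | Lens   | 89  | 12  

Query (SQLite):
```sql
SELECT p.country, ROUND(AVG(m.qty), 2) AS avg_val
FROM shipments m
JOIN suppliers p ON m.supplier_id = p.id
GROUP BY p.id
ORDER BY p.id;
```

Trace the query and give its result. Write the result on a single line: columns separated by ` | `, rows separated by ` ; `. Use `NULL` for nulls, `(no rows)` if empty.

Brazil | 108 ; Japan | 134 ; Japan | 117 ; Chile | 63 ; Chile | 82

Join each shipments row to its suppliers via supplier_id.
Group joined rows by suppliers.id; compute ROUND(AVG(m.qty), 2) per group.
  2: ids {7} → ROUND(AVG(m.qty), 2)=108
  3: ids {4} → ROUND(AVG(m.qty), 2)=134
  4: ids {2, 5, 6} → ROUND(AVG(m.qty), 2)=117
  14: ids {1, 3, 9} → ROUND(AVG(m.qty), 2)=63
  16: ids {8} → ROUND(AVG(m.qty), 2)=82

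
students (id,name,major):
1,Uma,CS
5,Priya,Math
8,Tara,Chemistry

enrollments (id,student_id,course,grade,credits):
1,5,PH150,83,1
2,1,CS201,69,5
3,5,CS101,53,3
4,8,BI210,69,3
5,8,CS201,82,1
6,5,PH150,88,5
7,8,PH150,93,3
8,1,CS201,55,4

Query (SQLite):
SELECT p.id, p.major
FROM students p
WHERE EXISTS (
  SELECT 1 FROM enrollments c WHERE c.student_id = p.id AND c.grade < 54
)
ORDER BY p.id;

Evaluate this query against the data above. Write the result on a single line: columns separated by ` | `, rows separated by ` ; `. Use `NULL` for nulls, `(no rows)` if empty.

For each students row, check whether any enrollments with matching student_id has grade < 54.
Keep rows where that is true.

5 | Math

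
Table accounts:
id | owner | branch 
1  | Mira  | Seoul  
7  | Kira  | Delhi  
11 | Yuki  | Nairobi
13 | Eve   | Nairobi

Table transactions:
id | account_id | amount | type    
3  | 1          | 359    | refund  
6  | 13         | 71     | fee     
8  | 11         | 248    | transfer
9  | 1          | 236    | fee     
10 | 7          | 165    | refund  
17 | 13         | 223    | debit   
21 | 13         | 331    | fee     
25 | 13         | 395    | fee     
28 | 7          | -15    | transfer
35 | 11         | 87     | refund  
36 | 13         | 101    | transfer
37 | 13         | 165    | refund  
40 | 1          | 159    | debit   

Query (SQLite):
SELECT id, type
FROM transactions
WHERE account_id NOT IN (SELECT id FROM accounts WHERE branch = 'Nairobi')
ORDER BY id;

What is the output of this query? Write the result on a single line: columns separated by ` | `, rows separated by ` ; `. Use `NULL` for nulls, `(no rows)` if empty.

Inner query: accounts.id where branch = 'Nairobi'.
Outer: keep transactions rows whose account_id is not in that set.
Inner query → {11, 13}

3 | refund ; 9 | fee ; 10 | refund ; 28 | transfer ; 40 | debit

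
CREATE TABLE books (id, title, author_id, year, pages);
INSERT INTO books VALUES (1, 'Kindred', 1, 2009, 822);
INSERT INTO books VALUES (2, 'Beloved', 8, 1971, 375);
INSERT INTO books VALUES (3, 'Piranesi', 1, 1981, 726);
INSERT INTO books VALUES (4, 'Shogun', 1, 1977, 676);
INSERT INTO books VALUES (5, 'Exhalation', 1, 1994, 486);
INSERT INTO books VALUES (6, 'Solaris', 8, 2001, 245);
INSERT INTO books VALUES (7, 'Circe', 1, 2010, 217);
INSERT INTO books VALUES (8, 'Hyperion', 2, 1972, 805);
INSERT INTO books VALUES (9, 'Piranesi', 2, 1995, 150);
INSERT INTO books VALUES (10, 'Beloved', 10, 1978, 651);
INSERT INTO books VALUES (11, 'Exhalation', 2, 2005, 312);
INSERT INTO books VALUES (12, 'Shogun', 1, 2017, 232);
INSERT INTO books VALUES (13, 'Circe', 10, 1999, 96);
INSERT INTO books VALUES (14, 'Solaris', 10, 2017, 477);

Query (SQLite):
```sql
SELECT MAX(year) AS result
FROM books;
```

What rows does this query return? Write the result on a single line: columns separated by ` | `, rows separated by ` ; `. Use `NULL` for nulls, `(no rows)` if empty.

All year values: [2009, 1971, 1981, 1977, 1994, 2001, 2010, 1972, 1995, 1978, 2005, 2017, 1999, 2017].
MAX of non-NULL values = 2017.

2017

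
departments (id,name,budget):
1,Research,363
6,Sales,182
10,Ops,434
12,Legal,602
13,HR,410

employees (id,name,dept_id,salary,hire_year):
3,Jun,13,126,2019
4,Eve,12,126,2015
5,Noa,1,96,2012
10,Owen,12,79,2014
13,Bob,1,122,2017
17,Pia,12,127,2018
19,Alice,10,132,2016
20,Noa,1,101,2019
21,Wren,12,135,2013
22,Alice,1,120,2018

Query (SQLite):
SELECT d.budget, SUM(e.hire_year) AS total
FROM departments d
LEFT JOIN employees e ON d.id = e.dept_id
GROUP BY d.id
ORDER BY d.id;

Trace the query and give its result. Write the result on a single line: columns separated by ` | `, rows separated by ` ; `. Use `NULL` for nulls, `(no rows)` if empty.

363 | 8066 ; 182 | NULL ; 434 | 2016 ; 602 | 8060 ; 410 | 2019

LEFT JOIN keeps every departments row; unmatched ones get NULL for employees columns.
Group by departments.id and compute SUM(e.hire_year). SUM over an all-NULL group is NULL.
  1: ids {5, 13, 20, 22} → SUM(e.hire_year)=8066
  6: ids {—} → SUM(e.hire_year)=NULL
  10: ids {19} → SUM(e.hire_year)=2016
  12: ids {4, 10, 17, 21} → SUM(e.hire_year)=8060
  13: ids {3} → SUM(e.hire_year)=2019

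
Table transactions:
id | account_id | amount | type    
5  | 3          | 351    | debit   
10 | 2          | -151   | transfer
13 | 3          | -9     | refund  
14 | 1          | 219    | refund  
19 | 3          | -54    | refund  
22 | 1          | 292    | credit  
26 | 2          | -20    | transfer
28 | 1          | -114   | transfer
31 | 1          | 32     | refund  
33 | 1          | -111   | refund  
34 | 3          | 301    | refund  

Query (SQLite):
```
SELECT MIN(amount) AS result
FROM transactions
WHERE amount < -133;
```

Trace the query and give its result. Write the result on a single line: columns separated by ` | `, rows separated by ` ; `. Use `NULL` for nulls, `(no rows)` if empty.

Rows where amount < -133 → amount values: [-151].
MIN of non-NULL values = -151.

-151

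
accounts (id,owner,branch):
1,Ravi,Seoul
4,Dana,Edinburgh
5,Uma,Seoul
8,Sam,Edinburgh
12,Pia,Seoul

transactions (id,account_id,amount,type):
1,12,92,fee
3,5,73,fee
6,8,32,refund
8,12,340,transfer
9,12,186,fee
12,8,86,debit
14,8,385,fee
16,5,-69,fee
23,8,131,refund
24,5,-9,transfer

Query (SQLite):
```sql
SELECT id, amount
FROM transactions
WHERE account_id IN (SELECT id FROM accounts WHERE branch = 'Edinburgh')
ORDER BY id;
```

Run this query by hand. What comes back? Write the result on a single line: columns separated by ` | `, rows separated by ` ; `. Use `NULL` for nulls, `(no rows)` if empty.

Inner query: accounts.id where branch = 'Edinburgh'.
Outer: keep transactions rows whose account_id is in that set.
Inner query → {4, 8}

6 | 32 ; 12 | 86 ; 14 | 385 ; 23 | 131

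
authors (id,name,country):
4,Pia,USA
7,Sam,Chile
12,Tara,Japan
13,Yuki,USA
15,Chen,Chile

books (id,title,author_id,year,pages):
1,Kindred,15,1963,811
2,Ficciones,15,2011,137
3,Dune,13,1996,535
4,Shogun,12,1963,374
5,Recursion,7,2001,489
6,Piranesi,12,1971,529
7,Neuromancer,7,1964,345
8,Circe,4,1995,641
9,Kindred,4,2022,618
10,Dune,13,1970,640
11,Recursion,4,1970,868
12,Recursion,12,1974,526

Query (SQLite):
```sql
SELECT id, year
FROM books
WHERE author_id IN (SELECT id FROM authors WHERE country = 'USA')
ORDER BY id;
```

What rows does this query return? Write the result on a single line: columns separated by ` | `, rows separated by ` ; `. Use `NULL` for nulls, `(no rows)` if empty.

3 | 1996 ; 8 | 1995 ; 9 | 2022 ; 10 | 1970 ; 11 | 1970

Inner query: authors.id where country = 'USA'.
Outer: keep books rows whose author_id is in that set.
Inner query → {4, 13}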